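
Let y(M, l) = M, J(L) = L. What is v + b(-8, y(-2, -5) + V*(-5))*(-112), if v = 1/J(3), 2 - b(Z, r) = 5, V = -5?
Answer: 1009/3 ≈ 336.33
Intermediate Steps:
b(Z, r) = -3 (b(Z, r) = 2 - 1*5 = 2 - 5 = -3)
v = ⅓ (v = 1/3 = ⅓ ≈ 0.33333)
v + b(-8, y(-2, -5) + V*(-5))*(-112) = ⅓ - 3*(-112) = ⅓ + 336 = 1009/3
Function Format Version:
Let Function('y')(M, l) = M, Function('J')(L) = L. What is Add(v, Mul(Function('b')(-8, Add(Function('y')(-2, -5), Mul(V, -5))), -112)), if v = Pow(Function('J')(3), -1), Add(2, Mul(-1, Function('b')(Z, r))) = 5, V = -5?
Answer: Rational(1009, 3) ≈ 336.33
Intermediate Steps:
Function('b')(Z, r) = -3 (Function('b')(Z, r) = Add(2, Mul(-1, 5)) = Add(2, -5) = -3)
v = Rational(1, 3) (v = Pow(3, -1) = Rational(1, 3) ≈ 0.33333)
Add(v, Mul(Function('b')(-8, Add(Function('y')(-2, -5), Mul(V, -5))), -112)) = Add(Rational(1, 3), Mul(-3, -112)) = Add(Rational(1, 3), 336) = Rational(1009, 3)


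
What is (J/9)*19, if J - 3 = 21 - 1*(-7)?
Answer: 589/9 ≈ 65.444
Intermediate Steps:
J = 31 (J = 3 + (21 - 1*(-7)) = 3 + (21 + 7) = 3 + 28 = 31)
(J/9)*19 = (31/9)*19 = 589/9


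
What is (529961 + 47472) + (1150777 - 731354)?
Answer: 996856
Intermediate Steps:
(529961 + 47472) + (1150777 - 731354) = 577433 + 419423 = 996856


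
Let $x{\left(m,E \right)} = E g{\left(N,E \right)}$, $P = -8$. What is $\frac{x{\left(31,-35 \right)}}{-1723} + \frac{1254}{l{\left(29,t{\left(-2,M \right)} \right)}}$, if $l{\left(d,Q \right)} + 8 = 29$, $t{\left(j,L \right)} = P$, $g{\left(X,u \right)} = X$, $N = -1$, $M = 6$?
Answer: $\frac{719969}{12061} \approx 59.694$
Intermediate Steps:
$t{\left(j,L \right)} = -8$
$x{\left(m,E \right)} = - E$ ($x{\left(m,E \right)} = E \left(-1\right) = - E$)
$l{\left(d,Q \right)} = 21$ ($l{\left(d,Q \right)} = -8 + 29 = 21$)
$\frac{x{\left(31,-35 \right)}}{-1723} + \frac{1254}{l{\left(29,t{\left(-2,M \right)} \right)}} = \frac{\left(-1\right) \left(-35\right)}{-1723} + \frac{1254}{21} = 35 \left(- \frac{1}{1723}\right) + 1254 \cdot \frac{1}{21} = - \frac{35}{1723} + \frac{418}{7} = \frac{719969}{12061}$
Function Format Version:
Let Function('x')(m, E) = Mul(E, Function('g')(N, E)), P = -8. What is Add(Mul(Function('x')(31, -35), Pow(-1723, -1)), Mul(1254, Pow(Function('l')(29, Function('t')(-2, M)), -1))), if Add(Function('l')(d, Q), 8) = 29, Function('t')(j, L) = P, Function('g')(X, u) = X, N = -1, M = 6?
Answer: Rational(719969, 12061) ≈ 59.694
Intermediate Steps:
Function('t')(j, L) = -8
Function('x')(m, E) = Mul(-1, E) (Function('x')(m, E) = Mul(E, -1) = Mul(-1, E))
Function('l')(d, Q) = 21 (Function('l')(d, Q) = Add(-8, 29) = 21)
Add(Mul(Function('x')(31, -35), Pow(-1723, -1)), Mul(1254, Pow(Function('l')(29, Function('t')(-2, M)), -1))) = Add(Mul(Mul(-1, -35), Pow(-1723, -1)), Mul(1254, Pow(21, -1))) = Add(Mul(35, Rational(-1, 1723)), Mul(1254, Rational(1, 21))) = Add(Rational(-35, 1723), Rational(418, 7)) = Rational(719969, 12061)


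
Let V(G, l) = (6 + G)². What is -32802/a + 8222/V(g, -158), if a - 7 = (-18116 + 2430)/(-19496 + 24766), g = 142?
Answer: -5089105313/624264 ≈ -8152.2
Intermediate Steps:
a = 342/85 (a = 7 + (-18116 + 2430)/(-19496 + 24766) = 7 - 15686/5270 = 7 - 15686*1/5270 = 7 - 253/85 = 342/85 ≈ 4.0235)
-32802/a + 8222/V(g, -158) = -32802/342/85 + 8222/((6 + 142)²) = -32802*85/342 + 8222/(148²) = -464695/57 + 8222/21904 = -464695/57 + 8222*(1/21904) = -464695/57 + 4111/10952 = -5089105313/624264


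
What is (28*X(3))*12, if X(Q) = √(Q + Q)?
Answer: 336*√6 ≈ 823.03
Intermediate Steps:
X(Q) = √2*√Q (X(Q) = √(2*Q) = √2*√Q)
(28*X(3))*12 = (28*(√2*√3))*12 = (28*√6)*12 = 336*√6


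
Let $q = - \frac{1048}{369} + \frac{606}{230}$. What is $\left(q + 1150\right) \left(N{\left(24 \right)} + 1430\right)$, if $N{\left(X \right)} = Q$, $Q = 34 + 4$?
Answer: $\frac{71625976316}{42435} \approx 1.6879 \cdot 10^{6}$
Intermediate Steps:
$Q = 38$
$N{\left(X \right)} = 38$
$q = - \frac{8713}{42435}$ ($q = \left(-1048\right) \frac{1}{369} + 606 \cdot \frac{1}{230} = - \frac{1048}{369} + \frac{303}{115} = - \frac{8713}{42435} \approx -0.20533$)
$\left(q + 1150\right) \left(N{\left(24 \right)} + 1430\right) = \left(- \frac{8713}{42435} + 1150\right) \left(38 + 1430\right) = \frac{48791537}{42435} \cdot 1468 = \frac{71625976316}{42435}$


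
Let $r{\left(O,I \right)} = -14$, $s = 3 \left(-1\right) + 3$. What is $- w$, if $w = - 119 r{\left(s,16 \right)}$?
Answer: $-1666$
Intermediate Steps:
$s = 0$ ($s = -3 + 3 = 0$)
$w = 1666$ ($w = \left(-119\right) \left(-14\right) = 1666$)
$- w = \left(-1\right) 1666 = -1666$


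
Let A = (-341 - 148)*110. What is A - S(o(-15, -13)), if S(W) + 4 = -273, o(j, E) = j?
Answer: -53513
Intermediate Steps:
S(W) = -277 (S(W) = -4 - 273 = -277)
A = -53790 (A = -489*110 = -53790)
A - S(o(-15, -13)) = -53790 - 1*(-277) = -53790 + 277 = -53513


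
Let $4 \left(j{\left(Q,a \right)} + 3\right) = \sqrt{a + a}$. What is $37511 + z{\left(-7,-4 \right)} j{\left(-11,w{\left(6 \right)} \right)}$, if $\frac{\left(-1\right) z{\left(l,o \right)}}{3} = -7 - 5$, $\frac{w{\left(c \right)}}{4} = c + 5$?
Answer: $37403 + 18 \sqrt{22} \approx 37487.0$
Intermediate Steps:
$w{\left(c \right)} = 20 + 4 c$ ($w{\left(c \right)} = 4 \left(c + 5\right) = 4 \left(5 + c\right) = 20 + 4 c$)
$z{\left(l,o \right)} = 36$ ($z{\left(l,o \right)} = - 3 \left(-7 - 5\right) = \left(-3\right) \left(-12\right) = 36$)
$j{\left(Q,a \right)} = -3 + \frac{\sqrt{2} \sqrt{a}}{4}$ ($j{\left(Q,a \right)} = -3 + \frac{\sqrt{a + a}}{4} = -3 + \frac{\sqrt{2 a}}{4} = -3 + \frac{\sqrt{2} \sqrt{a}}{4}$)
$37511 + z{\left(-7,-4 \right)} j{\left(-11,w{\left(6 \right)} \right)} = 37511 + 36 \left(-3 + \frac{\sqrt{2} \sqrt{20 + 4 \cdot 6}}{4}\right) = 37511 + 36 \left(-3 + \frac{\sqrt{2} \sqrt{20 + 24}}{4}\right) = 37511 + 36 \left(-3 + \frac{\sqrt{2} \sqrt{44}}{4}\right) = 37511 + 36 \left(-3 + \frac{\sqrt{2} \cdot 2 \sqrt{11}}{4}\right) = 37511 + 36 \left(-3 + \frac{\sqrt{22}}{2}\right) = 37511 - \left(108 - 18 \sqrt{22}\right) = 37403 + 18 \sqrt{22}$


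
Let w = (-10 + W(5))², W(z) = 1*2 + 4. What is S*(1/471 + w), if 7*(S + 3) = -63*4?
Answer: -97981/157 ≈ -624.08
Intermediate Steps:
S = -39 (S = -3 + (-63*4)/7 = -3 + (⅐)*(-252) = -3 - 36 = -39)
W(z) = 6 (W(z) = 2 + 4 = 6)
w = 16 (w = (-10 + 6)² = (-4)² = 16)
S*(1/471 + w) = -39*(1/471 + 16) = -39*7537/471 = -97981/157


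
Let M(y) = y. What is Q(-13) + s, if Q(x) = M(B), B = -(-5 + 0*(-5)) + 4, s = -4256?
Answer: -4247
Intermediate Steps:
B = 9 (B = -(-5 + 0) + 4 = -1*(-5) + 4 = 5 + 4 = 9)
Q(x) = 9
Q(-13) + s = 9 - 4256 = -4247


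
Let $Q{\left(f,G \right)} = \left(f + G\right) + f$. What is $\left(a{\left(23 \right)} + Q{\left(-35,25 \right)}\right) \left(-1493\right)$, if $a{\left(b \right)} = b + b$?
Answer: $-1493$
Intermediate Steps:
$a{\left(b \right)} = 2 b$
$Q{\left(f,G \right)} = G + 2 f$ ($Q{\left(f,G \right)} = \left(G + f\right) + f = G + 2 f$)
$\left(a{\left(23 \right)} + Q{\left(-35,25 \right)}\right) \left(-1493\right) = \left(2 \cdot 23 + \left(25 + 2 \left(-35\right)\right)\right) \left(-1493\right) = \left(46 + \left(25 - 70\right)\right) \left(-1493\right) = \left(46 - 45\right) \left(-1493\right) = 1 \left(-1493\right) = -1493$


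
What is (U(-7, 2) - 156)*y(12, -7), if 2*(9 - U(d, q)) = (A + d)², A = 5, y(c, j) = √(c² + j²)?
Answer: -149*√193 ≈ -2070.0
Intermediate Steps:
U(d, q) = 9 - (5 + d)²/2
(U(-7, 2) - 156)*y(12, -7) = ((9 - (5 - 7)²/2) - 156)*√(12² + (-7)²) = ((9 - ½*(-2)²) - 156)*√(144 + 49) = ((9 - ½*4) - 156)*√193 = ((9 - 2) - 156)*√193 = (7 - 156)*√193 = -149*√193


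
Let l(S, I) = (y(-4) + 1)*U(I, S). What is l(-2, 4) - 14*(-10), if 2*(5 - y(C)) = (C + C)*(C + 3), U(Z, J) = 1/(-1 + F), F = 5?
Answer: 281/2 ≈ 140.50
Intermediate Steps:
U(Z, J) = ¼ (U(Z, J) = 1/(-1 + 5) = 1/4 = ¼)
y(C) = 5 - C*(3 + C) (y(C) = 5 - (C + C)*(C + 3)/2 = 5 - 2*C*(3 + C)/2 = 5 - C*(3 + C))
l(S, I) = ½ (l(S, I) = ((5 - 1*(-4)² - 3*(-4)) + 1)*(¼) = ((5 - 1*16 + 12) + 1)*(¼) = ((5 - 16 + 12) + 1)*(¼) = (1 + 1)*(¼) = 2*(¼) = ½)
l(-2, 4) - 14*(-10) = ½ - 14*(-10) = ½ + 140 = 281/2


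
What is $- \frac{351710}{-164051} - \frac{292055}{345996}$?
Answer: $\frac{73778338355}{56760989796} \approx 1.2998$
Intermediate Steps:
$- \frac{351710}{-164051} - \frac{292055}{345996} = \left(-351710\right) \left(- \frac{1}{164051}\right) - \frac{292055}{345996} = \frac{351710}{164051} - \frac{292055}{345996} = \frac{73778338355}{56760989796}$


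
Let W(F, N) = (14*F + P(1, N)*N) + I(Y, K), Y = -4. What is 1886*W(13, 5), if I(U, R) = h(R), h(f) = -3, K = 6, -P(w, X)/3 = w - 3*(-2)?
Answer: 139564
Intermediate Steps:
P(w, X) = -18 - 3*w (P(w, X) = -3*(w - 3*(-2)) = -3*(w + 6) = -3*(6 + w) = -18 - 3*w)
I(U, R) = -3
W(F, N) = -3 - 21*N + 14*F (W(F, N) = (14*F + (-18 - 3*1)*N) - 3 = (14*F + (-18 - 3)*N) - 3 = (14*F - 21*N) - 3 = (-21*N + 14*F) - 3 = -3 - 21*N + 14*F)
1886*W(13, 5) = 1886*(-3 - 21*5 + 14*13) = 1886*(-3 - 105 + 182) = 1886*74 = 139564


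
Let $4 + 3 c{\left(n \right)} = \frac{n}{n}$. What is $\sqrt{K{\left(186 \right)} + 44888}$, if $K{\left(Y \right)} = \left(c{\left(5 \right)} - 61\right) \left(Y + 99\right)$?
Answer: $\sqrt{27218} \approx 164.98$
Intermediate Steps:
$c{\left(n \right)} = -1$ ($c{\left(n \right)} = - \frac{4}{3} + \frac{n \frac{1}{n}}{3} = - \frac{4}{3} + \frac{1}{3} \cdot 1 = - \frac{4}{3} + \frac{1}{3} = -1$)
$K{\left(Y \right)} = -6138 - 62 Y$ ($K{\left(Y \right)} = \left(-1 - 61\right) \left(Y + 99\right) = - 62 \left(99 + Y\right) = -6138 - 62 Y$)
$\sqrt{K{\left(186 \right)} + 44888} = \sqrt{\left(-6138 - 11532\right) + 44888} = \sqrt{-17670 + 44888} = \sqrt{27218}$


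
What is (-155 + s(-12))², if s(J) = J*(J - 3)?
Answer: 625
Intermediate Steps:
s(J) = J*(-3 + J)
(-155 + s(-12))² = (-155 - 12*(-3 - 12))² = (-155 - 12*(-15))² = (-155 + 180)² = 25² = 625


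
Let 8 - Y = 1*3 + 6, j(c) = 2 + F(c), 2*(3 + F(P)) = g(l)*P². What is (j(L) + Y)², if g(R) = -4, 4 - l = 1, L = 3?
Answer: 400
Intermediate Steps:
l = 3 (l = 4 - 1*1 = 4 - 1 = 3)
F(P) = -3 - 2*P² (F(P) = -3 + (-4*P²)/2 = -3 - 2*P²)
j(c) = -1 - 2*c² (j(c) = 2 + (-3 - 2*c²) = -1 - 2*c²)
Y = -1 (Y = 8 - (1*3 + 6) = 8 - (3 + 6) = 8 - 1*9 = 8 - 9 = -1)
(j(L) + Y)² = ((-1 - 2*3²) - 1)² = ((-1 - 2*9) - 1)² = ((-1 - 18) - 1)² = (-19 - 1)² = (-20)² = 400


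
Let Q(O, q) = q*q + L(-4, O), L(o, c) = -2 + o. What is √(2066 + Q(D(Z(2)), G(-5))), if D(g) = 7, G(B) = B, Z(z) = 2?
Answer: √2085 ≈ 45.662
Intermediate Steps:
Q(O, q) = -6 + q² (Q(O, q) = q*q + (-2 - 4) = q² - 6 = -6 + q²)
√(2066 + Q(D(Z(2)), G(-5))) = √(2066 + (-6 + (-5)²)) = √(2066 + (-6 + 25)) = √(2066 + 19) = √2085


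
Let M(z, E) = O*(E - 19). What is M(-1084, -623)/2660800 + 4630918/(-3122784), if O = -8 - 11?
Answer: -191935232737/129829744800 ≈ -1.4784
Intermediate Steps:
O = -19
M(z, E) = 361 - 19*E (M(z, E) = -19*(E - 19) = -19*(-19 + E) = 361 - 19*E)
M(-1084, -623)/2660800 + 4630918/(-3122784) = (361 - 19*(-623))/2660800 + 4630918/(-3122784) = (361 + 11837)*(1/2660800) + 4630918*(-1/3122784) = 12198*(1/2660800) - 2315459/1561392 = 6099/1330400 - 2315459/1561392 = -191935232737/129829744800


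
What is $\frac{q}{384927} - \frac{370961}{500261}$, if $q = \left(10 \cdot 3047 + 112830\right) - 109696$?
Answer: $- \frac{4063939813}{6211740837} \approx -0.65423$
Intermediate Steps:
$q = 33604$ ($q = \left(30470 + 112830\right) - 109696 = 143300 - 109696 = 33604$)
$\frac{q}{384927} - \frac{370961}{500261} = \frac{33604}{384927} - \frac{370961}{500261} = 33604 \cdot \frac{1}{384927} - \frac{370961}{500261} = \frac{1084}{12417} - \frac{370961}{500261} = - \frac{4063939813}{6211740837}$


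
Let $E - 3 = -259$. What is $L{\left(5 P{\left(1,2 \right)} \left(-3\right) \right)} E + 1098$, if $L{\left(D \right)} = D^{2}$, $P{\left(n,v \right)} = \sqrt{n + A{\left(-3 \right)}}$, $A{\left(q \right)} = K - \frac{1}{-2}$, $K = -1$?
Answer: $-27702$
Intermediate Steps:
$E = -256$ ($E = 3 - 259 = -256$)
$A{\left(q \right)} = - \frac{1}{2}$ ($A{\left(q \right)} = -1 - \frac{1}{-2} = -1 - - \frac{1}{2} = -1 + \frac{1}{2} = - \frac{1}{2}$)
$P{\left(n,v \right)} = \sqrt{- \frac{1}{2} + n}$ ($P{\left(n,v \right)} = \sqrt{n - \frac{1}{2}} = \sqrt{- \frac{1}{2} + n}$)
$L{\left(5 P{\left(1,2 \right)} \left(-3\right) \right)} E + 1098 = \left(5 \frac{\sqrt{-2 + 4 \cdot 1}}{2} \left(-3\right)\right)^{2} \left(-256\right) + 1098 = \left(5 \frac{\sqrt{-2 + 4}}{2} \left(-3\right)\right)^{2} \left(-256\right) + 1098 = \left(5 \frac{\sqrt{2}}{2} \left(-3\right)\right)^{2} \left(-256\right) + 1098 = \left(\frac{5 \sqrt{2}}{2} \left(-3\right)\right)^{2} \left(-256\right) + 1098 = \left(- \frac{15 \sqrt{2}}{2}\right)^{2} \left(-256\right) + 1098 = \frac{225}{2} \left(-256\right) + 1098 = -28800 + 1098 = -27702$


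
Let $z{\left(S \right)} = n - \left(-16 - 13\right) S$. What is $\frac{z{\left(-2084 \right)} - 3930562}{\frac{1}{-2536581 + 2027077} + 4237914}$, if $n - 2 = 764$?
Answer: $- \frac{2033039164928}{2159234134655} \approx -0.94156$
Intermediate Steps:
$n = 766$ ($n = 2 + 764 = 766$)
$z{\left(S \right)} = 766 + 29 S$ ($z{\left(S \right)} = 766 - \left(-16 - 13\right) S = 766 - - 29 S = 766 + 29 S$)
$\frac{z{\left(-2084 \right)} - 3930562}{\frac{1}{-2536581 + 2027077} + 4237914} = \frac{\left(766 + 29 \left(-2084\right)\right) - 3930562}{\frac{1}{-2536581 + 2027077} + 4237914} = \frac{\left(766 - 60436\right) - 3930562}{\frac{1}{-509504} + 4237914} = \frac{-59670 - 3930562}{- \frac{1}{509504} + 4237914} = - \frac{3990232}{\frac{2159234134655}{509504}} = \left(-3990232\right) \frac{509504}{2159234134655} = - \frac{2033039164928}{2159234134655}$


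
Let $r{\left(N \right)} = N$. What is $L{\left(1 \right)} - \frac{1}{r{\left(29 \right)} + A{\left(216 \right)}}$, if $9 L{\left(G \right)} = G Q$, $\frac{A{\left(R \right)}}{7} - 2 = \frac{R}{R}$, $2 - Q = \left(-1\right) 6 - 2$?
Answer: $\frac{491}{450} \approx 1.0911$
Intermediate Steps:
$Q = 10$ ($Q = 2 - \left(\left(-1\right) 6 - 2\right) = 2 - \left(-6 - 2\right) = 2 - -8 = 2 + 8 = 10$)
$A{\left(R \right)} = 21$ ($A{\left(R \right)} = 14 + 7 \frac{R}{R} = 14 + 7 \cdot 1 = 14 + 7 = 21$)
$L{\left(G \right)} = \frac{10 G}{9}$ ($L{\left(G \right)} = \frac{G 10}{9} = \frac{10 G}{9}$)
$L{\left(1 \right)} - \frac{1}{r{\left(29 \right)} + A{\left(216 \right)}} = \frac{10}{9} \cdot 1 - \frac{1}{29 + 21} = \frac{10}{9} - \frac{1}{50} = \frac{491}{450}$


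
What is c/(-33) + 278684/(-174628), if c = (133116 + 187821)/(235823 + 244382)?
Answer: -372690370308/230607406535 ≈ -1.6161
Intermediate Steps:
c = 320937/480205 ≈ 0.66833
c/(-33) + 278684/(-174628) = (320937/480205)/(-33) + 278684/(-174628) = (320937/480205)*(-1/33) + 278684*(-1/174628) = -106979/5282255 - 69671/43657 = -372690370308/230607406535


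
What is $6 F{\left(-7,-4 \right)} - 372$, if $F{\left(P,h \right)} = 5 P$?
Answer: $-582$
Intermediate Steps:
$6 F{\left(-7,-4 \right)} - 372 = 6 \cdot 5 \left(-7\right) - 372 = 6 \left(-35\right) - 372 = -210 - 372 = -582$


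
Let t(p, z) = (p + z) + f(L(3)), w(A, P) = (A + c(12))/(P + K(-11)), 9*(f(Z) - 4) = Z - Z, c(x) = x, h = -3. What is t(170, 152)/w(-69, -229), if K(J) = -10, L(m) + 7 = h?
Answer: 77914/57 ≈ 1366.9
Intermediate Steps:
L(m) = -10 (L(m) = -7 - 3 = -10)
f(Z) = 4 (f(Z) = 4 + (Z - Z)/9 = 4 + (1/9)*0 = 4 + 0 = 4)
w(A, P) = (12 + A)/(-10 + P) (w(A, P) = (A + 12)/(P - 10) = (12 + A)/(-10 + P))
t(p, z) = 4 + p + z (t(p, z) = (p + z) + 4 = 4 + p + z)
t(170, 152)/w(-69, -229) = (4 + 170 + 152)/(((12 - 69)/(-10 - 229))) = 326/((-57/(-239))) = 326/((-1/239*(-57))) = 326/(57/239) = 326*(239/57) = 77914/57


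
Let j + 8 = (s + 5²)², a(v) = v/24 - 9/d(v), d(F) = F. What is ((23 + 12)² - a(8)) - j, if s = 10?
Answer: 211/24 ≈ 8.7917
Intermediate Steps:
a(v) = -9/v + v/24 (a(v) = v/24 - 9/v = -9/v + v/24)
j = 1217 (j = -8 + (10 + 5²)² = -8 + (10 + 25)² = -8 + 35² = -8 + 1225 = 1217)
((23 + 12)² - a(8)) - j = ((23 + 12)² - (-9/8 + (1/24)*8)) - 1*1217 = (35² - (-9*⅛ + ⅓)) - 1217 = (1225 - (-9/8 + ⅓)) - 1217 = (1225 - 1*(-19/24)) - 1217 = (1225 + 19/24) - 1217 = 29419/24 - 1217 = 211/24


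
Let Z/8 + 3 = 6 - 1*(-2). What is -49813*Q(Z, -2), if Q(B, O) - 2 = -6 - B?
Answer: 2191772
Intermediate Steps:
Z = 40 (Z = -24 + 8*(6 - 1*(-2)) = -24 + 8*(6 + 2) = -24 + 8*8 = -24 + 64 = 40)
Q(B, O) = -4 - B (Q(B, O) = 2 + (-6 - B) = -4 - B)
-49813*Q(Z, -2) = -49813*(-4 - 1*40) = -49813*(-4 - 40) = -49813*(-44) = 2191772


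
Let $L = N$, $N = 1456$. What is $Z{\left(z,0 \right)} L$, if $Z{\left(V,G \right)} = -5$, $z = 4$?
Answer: $-7280$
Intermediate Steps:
$L = 1456$
$Z{\left(z,0 \right)} L = \left(-5\right) 1456 = -7280$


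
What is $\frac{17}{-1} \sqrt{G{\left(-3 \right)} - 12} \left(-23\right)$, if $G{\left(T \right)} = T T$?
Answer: $391 i \sqrt{3} \approx 677.23 i$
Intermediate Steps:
$G{\left(T \right)} = T^{2}$
$\frac{17}{-1} \sqrt{G{\left(-3 \right)} - 12} \left(-23\right) = \frac{17}{-1} \sqrt{\left(-3\right)^{2} - 12} \left(-23\right) = 17 \left(-1\right) \sqrt{9 - 12} \left(-23\right) = - 17 \sqrt{-3} \left(-23\right) = - 17 i \sqrt{3} \left(-23\right) = 391 i \sqrt{3}$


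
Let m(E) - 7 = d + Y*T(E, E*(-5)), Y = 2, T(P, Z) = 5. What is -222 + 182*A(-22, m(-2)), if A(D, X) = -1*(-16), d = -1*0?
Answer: 2690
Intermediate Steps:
d = 0
m(E) = 17 (m(E) = 7 + (0 + 2*5) = 7 + (0 + 10) = 7 + 10 = 17)
A(D, X) = 16
-222 + 182*A(-22, m(-2)) = -222 + 182*16 = -222 + 2912 = 2690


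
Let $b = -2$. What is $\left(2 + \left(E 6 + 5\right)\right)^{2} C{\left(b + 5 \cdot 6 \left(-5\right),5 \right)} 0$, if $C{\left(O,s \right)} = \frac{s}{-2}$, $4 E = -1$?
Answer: $0$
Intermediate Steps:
$E = - \frac{1}{4}$ ($E = \frac{1}{4} \left(-1\right) = - \frac{1}{4} \approx -0.25$)
$C{\left(O,s \right)} = - \frac{s}{2}$ ($C{\left(O,s \right)} = s \left(- \frac{1}{2}\right) = - \frac{s}{2}$)
$\left(2 + \left(E 6 + 5\right)\right)^{2} C{\left(b + 5 \cdot 6 \left(-5\right),5 \right)} 0 = \left(2 + \left(\left(- \frac{1}{4}\right) 6 + 5\right)\right)^{2} \left(\left(- \frac{1}{2}\right) 5\right) 0 = \left(2 + \left(- \frac{3}{2} + 5\right)\right)^{2} \left(- \frac{5}{2}\right) 0 = \left(2 + \frac{7}{2}\right)^{2} \left(- \frac{5}{2}\right) 0 = \left(\frac{11}{2}\right)^{2} \left(- \frac{5}{2}\right) 0 = \frac{121}{4} \left(- \frac{5}{2}\right) 0 = \left(- \frac{605}{8}\right) 0 = 0$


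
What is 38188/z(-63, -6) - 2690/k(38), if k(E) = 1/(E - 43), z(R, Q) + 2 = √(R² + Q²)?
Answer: 53889826/4001 + 114564*√445/4001 ≈ 14073.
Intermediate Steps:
z(R, Q) = -2 + √(Q² + R²) (z(R, Q) = -2 + √(R² + Q²) = -2 + √(Q² + R²))
k(E) = 1/(-43 + E)
38188/z(-63, -6) - 2690/k(38) = 38188/(-2 + √((-6)² + (-63)²)) - 2690/(1/(-43 + 38)) = 38188/(-2 + √(36 + 3969)) - 2690/(1/(-5)) = 38188/(-2 + √4005) - 2690/(-⅕) = 38188/(-2 + 3*√445) - 2690*(-5) = 38188/(-2 + 3*√445) + 13450 = 13450 + 38188/(-2 + 3*√445)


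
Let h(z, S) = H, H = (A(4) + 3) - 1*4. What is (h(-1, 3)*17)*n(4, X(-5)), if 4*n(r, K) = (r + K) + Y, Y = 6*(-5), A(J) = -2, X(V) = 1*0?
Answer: 663/2 ≈ 331.50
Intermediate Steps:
X(V) = 0
Y = -30
n(r, K) = -15/2 + K/4 + r/4 (n(r, K) = ((r + K) - 30)/4 = ((K + r) - 30)/4 = (-30 + K + r)/4 = -15/2 + K/4 + r/4)
H = -3 (H = (-2 + 3) - 1*4 = 1 - 4 = -3)
h(z, S) = -3
(h(-1, 3)*17)*n(4, X(-5)) = (-3*17)*(-15/2 + (¼)*0 + (¼)*4) = -51*(-15/2 + 0 + 1) = -51*(-13/2) = 663/2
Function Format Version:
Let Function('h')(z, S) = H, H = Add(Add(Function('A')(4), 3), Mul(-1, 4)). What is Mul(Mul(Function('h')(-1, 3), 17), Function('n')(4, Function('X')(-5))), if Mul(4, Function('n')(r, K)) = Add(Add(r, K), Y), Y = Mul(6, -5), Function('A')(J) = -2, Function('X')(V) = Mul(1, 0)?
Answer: Rational(663, 2) ≈ 331.50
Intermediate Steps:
Function('X')(V) = 0
Y = -30
Function('n')(r, K) = Add(Rational(-15, 2), Mul(Rational(1, 4), K), Mul(Rational(1, 4), r)) (Function('n')(r, K) = Mul(Rational(1, 4), Add(Add(r, K), -30)) = Mul(Rational(1, 4), Add(Add(K, r), -30)) = Mul(Rational(1, 4), Add(-30, K, r)) = Add(Rational(-15, 2), Mul(Rational(1, 4), K), Mul(Rational(1, 4), r)))
H = -3 (H = Add(Add(-2, 3), Mul(-1, 4)) = Add(1, -4) = -3)
Function('h')(z, S) = -3
Mul(Mul(Function('h')(-1, 3), 17), Function('n')(4, Function('X')(-5))) = Mul(Mul(-3, 17), Add(Rational(-15, 2), Mul(Rational(1, 4), 0), Mul(Rational(1, 4), 4))) = Mul(-51, Add(Rational(-15, 2), 0, 1)) = Mul(-51, Rational(-13, 2)) = Rational(663, 2)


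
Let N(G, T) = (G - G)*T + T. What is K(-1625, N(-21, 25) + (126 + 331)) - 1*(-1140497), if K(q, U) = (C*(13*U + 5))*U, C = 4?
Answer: 13230985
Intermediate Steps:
N(G, T) = T (N(G, T) = 0*T + T = 0 + T = T)
K(q, U) = U*(20 + 52*U) (K(q, U) = (4*(13*U + 5))*U = (4*(5 + 13*U))*U = (20 + 52*U)*U = U*(20 + 52*U))
K(-1625, N(-21, 25) + (126 + 331)) - 1*(-1140497) = 4*(25 + (126 + 331))*(5 + 13*(25 + (126 + 331))) - 1*(-1140497) = 4*(25 + 457)*(5 + 13*(25 + 457)) + 1140497 = 4*482*(5 + 13*482) + 1140497 = 4*482*(5 + 6266) + 1140497 = 4*482*6271 + 1140497 = 12090488 + 1140497 = 13230985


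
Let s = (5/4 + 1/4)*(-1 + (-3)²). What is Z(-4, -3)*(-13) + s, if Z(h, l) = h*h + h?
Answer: -144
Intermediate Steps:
Z(h, l) = h + h² (Z(h, l) = h² + h = h + h²)
s = 12 (s = (5*(¼) + 1*(¼))*(-1 + 9) = (5/4 + ¼)*8 = (3/2)*8 = 12)
Z(-4, -3)*(-13) + s = -4*(1 - 4)*(-13) + 12 = -4*(-3)*(-13) + 12 = 12*(-13) + 12 = -156 + 12 = -144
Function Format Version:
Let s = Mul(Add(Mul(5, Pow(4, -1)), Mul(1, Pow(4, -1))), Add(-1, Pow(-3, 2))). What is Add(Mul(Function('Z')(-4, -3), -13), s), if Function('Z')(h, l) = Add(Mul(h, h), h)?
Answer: -144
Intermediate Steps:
Function('Z')(h, l) = Add(h, Pow(h, 2)) (Function('Z')(h, l) = Add(Pow(h, 2), h) = Add(h, Pow(h, 2)))
s = 12 (s = Mul(Add(Mul(5, Rational(1, 4)), Mul(1, Rational(1, 4))), Add(-1, 9)) = Mul(Add(Rational(5, 4), Rational(1, 4)), 8) = Mul(Rational(3, 2), 8) = 12)
Add(Mul(Function('Z')(-4, -3), -13), s) = Add(Mul(Mul(-4, Add(1, -4)), -13), 12) = Add(Mul(Mul(-4, -3), -13), 12) = Add(Mul(12, -13), 12) = Add(-156, 12) = -144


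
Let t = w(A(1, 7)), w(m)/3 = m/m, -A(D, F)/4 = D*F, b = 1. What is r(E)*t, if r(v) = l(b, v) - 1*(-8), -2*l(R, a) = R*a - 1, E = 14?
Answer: 9/2 ≈ 4.5000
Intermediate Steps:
l(R, a) = 1/2 - R*a/2 (l(R, a) = -(R*a - 1)/2 = -(-1 + R*a)/2 = 1/2 - R*a/2)
A(D, F) = -4*D*F
r(v) = 17/2 - v/2 (r(v) = (1/2 - 1/2*1*v) - 1*(-8) = (1/2 - v/2) + 8 = 17/2 - v/2)
w(m) = 3 (w(m) = 3*(m/m) = 3*1 = 3)
t = 3
r(E)*t = (17/2 - 1/2*14)*3 = (17/2 - 7)*3 = (3/2)*3 = 9/2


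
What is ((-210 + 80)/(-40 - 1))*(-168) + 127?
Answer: -16633/41 ≈ -405.68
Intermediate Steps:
((-210 + 80)/(-40 - 1))*(-168) + 127 = -130/(-41)*(-168) + 127 = -130*(-1/41)*(-168) + 127 = (130/41)*(-168) + 127 = -21840/41 + 127 = -16633/41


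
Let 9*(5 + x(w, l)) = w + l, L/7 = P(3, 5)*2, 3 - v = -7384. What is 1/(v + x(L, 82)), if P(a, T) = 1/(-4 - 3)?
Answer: 9/66518 ≈ 0.00013530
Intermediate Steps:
v = 7387 (v = 3 - 1*(-7384) = 3 + 7384 = 7387)
P(a, T) = -⅐ (P(a, T) = 1/(-7) = -⅐)
L = -2 (L = 7*(-⅐*2) = 7*(-2/7) = -2)
x(w, l) = -5 + l/9 + w/9 (x(w, l) = -5 + (w + l)/9 = -5 + (l + w)/9 = -5 + (l/9 + w/9) = -5 + l/9 + w/9)
1/(v + x(L, 82)) = 1/(7387 + (-5 + (⅑)*82 + (⅑)*(-2))) = 1/(7387 + (-5 + 82/9 - 2/9)) = 1/(7387 + 35/9) = 1/(66518/9) = 9/66518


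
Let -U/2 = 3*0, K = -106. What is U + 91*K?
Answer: -9646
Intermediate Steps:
U = 0 (U = -6*0 = -2*0 = 0)
U + 91*K = 0 + 91*(-106) = 0 - 9646 = -9646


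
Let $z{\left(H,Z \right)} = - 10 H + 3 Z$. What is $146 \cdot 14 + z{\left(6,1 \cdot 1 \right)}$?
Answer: $1987$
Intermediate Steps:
$146 \cdot 14 + z{\left(6,1 \cdot 1 \right)} = 146 \cdot 14 + \left(\left(-10\right) 6 + 3 \cdot 1 \cdot 1\right) = 2044 + \left(-60 + 3 \cdot 1\right) = 2044 + \left(-60 + 3\right) = 2044 - 57 = 1987$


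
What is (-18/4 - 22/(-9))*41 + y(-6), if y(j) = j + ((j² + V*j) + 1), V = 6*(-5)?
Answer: 2281/18 ≈ 126.72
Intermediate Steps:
V = -30
y(j) = 1 + j² - 29*j (y(j) = j + ((j² - 30*j) + 1) = j + (1 + j² - 30*j) = 1 + j² - 29*j)
(-18/4 - 22/(-9))*41 + y(-6) = (-18/4 - 22/(-9))*41 + (1 + (-6)² - 29*(-6)) = (-18*¼ - 22*(-⅑))*41 + (1 + 36 + 174) = (-9/2 + 22/9)*41 + 211 = -37/18*41 + 211 = -1517/18 + 211 = 2281/18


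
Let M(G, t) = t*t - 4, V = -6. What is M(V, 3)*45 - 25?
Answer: 200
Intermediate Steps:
M(G, t) = -4 + t² (M(G, t) = t² - 4 = -4 + t²)
M(V, 3)*45 - 25 = (-4 + 3²)*45 - 25 = (-4 + 9)*45 - 25 = 5*45 - 25 = 225 - 25 = 200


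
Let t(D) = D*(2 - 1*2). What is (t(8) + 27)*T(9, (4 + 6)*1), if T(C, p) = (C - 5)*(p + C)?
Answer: 2052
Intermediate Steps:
T(C, p) = (-5 + C)*(C + p)
t(D) = 0 (t(D) = D*(2 - 2) = D*0 = 0)
(t(8) + 27)*T(9, (4 + 6)*1) = (0 + 27)*(9**2 - 5*9 - 5*(4 + 6) + 9*((4 + 6)*1)) = 27*(81 - 45 - 50 + 9*(10*1)) = 27*(81 - 45 - 5*10 + 9*10) = 27*(81 - 45 - 50 + 90) = 27*76 = 2052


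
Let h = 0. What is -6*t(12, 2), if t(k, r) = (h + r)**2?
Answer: -24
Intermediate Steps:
t(k, r) = r**2 (t(k, r) = (0 + r)**2 = r**2)
-6*t(12, 2) = -6*2**2 = -6*4 = -24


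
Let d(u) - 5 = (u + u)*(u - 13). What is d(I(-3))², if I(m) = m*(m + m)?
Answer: 34225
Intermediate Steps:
I(m) = 2*m² (I(m) = m*(2*m) = 2*m²)
d(u) = 5 + 2*u*(-13 + u) (d(u) = 5 + (u + u)*(u - 13) = 5 + (2*u)*(-13 + u) = 5 + 2*u*(-13 + u))
d(I(-3))² = (5 - 52*(-3)² + 2*(2*(-3)²)²)² = (5 - 52*9 + 2*(2*9)²)² = (5 - 26*18 + 2*18²)² = (5 - 468 + 2*324)² = (5 - 468 + 648)² = 185² = 34225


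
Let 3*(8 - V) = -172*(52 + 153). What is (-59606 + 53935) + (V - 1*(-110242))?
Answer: 348997/3 ≈ 1.1633e+5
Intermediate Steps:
V = 35284/3 (V = 8 - (-172)*(52 + 153)/3 = 8 - (-172)*205/3 = 8 - 1/3*(-35260) = 8 + 35260/3 = 35284/3 ≈ 11761.)
(-59606 + 53935) + (V - 1*(-110242)) = (-59606 + 53935) + (35284/3 - 1*(-110242)) = -5671 + (35284/3 + 110242) = -5671 + 366010/3 = 348997/3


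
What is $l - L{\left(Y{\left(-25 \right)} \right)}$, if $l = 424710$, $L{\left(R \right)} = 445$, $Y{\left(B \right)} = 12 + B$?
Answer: $424265$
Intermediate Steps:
$l - L{\left(Y{\left(-25 \right)} \right)} = 424710 - 445 = 424265$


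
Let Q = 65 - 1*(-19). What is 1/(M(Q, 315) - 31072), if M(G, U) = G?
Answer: -1/30988 ≈ -3.2271e-5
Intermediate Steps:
Q = 84 (Q = 65 + 19 = 84)
1/(M(Q, 315) - 31072) = 1/(84 - 31072) = 1/(-30988) = -1/30988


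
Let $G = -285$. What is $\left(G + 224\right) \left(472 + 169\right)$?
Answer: $-39101$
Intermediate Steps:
$\left(G + 224\right) \left(472 + 169\right) = \left(-285 + 224\right) \left(472 + 169\right) = \left(-61\right) 641 = -39101$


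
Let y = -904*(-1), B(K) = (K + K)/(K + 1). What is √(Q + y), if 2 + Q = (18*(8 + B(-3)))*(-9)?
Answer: 4*I*√55 ≈ 29.665*I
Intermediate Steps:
B(K) = 2*K/(1 + K) (B(K) = (2*K)/(1 + K) = 2*K/(1 + K))
y = 904
Q = -1784 (Q = -2 + (18*(8 + 2*(-3)/(1 - 3)))*(-9) = -2 + (18*(8 + 2*(-3)/(-2)))*(-9) = -2 + (18*(8 + 2*(-3)*(-½)))*(-9) = -2 + (18*(8 + 3))*(-9) = -2 + (18*11)*(-9) = -2 + 198*(-9) = -2 - 1782 = -1784)
√(Q + y) = √(-1784 + 904) = √(-880) = 4*I*√55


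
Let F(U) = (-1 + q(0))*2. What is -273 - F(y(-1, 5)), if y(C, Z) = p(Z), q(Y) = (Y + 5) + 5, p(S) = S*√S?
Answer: -291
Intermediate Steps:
p(S) = S^(3/2)
q(Y) = 10 + Y (q(Y) = (5 + Y) + 5 = 10 + Y)
y(C, Z) = Z^(3/2)
F(U) = 18 (F(U) = (-1 + (10 + 0))*2 = (-1 + 10)*2 = 9*2 = 18)
-273 - F(y(-1, 5)) = -273 - 1*18 = -273 - 18 = -291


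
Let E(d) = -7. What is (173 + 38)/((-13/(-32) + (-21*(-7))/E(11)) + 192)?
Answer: 6752/5485 ≈ 1.2310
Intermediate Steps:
(173 + 38)/((-13/(-32) + (-21*(-7))/E(11)) + 192) = (173 + 38)/((-13/(-32) - 21*(-7)/(-7)) + 192) = 211/((-13*(-1/32) + 147*(-⅐)) + 192) = 211/((13/32 - 21) + 192) = 211/(-659/32 + 192) = 211/(5485/32) = 211*(32/5485) = 6752/5485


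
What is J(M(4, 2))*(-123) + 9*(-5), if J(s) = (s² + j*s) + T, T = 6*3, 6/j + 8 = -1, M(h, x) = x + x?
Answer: -3899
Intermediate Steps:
M(h, x) = 2*x
j = -⅔ (j = 6/(-8 - 1) = 6/(-9) = 6*(-⅑) = -⅔ ≈ -0.66667)
T = 18
J(s) = 18 + s² - 2*s/3 (J(s) = (s² - 2*s/3) + 18 = 18 + s² - 2*s/3)
J(M(4, 2))*(-123) + 9*(-5) = (18 + (2*2)² - 4*2/3)*(-123) + 9*(-5) = (18 + 4² - ⅔*4)*(-123) - 45 = (18 + 16 - 8/3)*(-123) - 45 = (94/3)*(-123) - 45 = -3854 - 45 = -3899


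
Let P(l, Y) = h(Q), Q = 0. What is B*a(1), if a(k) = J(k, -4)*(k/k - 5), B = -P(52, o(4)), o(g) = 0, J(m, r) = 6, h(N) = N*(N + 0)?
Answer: 0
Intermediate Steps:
h(N) = N² (h(N) = N*N = N²)
P(l, Y) = 0 (P(l, Y) = 0² = 0)
B = 0 (B = -1*0 = 0)
a(k) = -24 (a(k) = 6*(k/k - 5) = 6*(1 - 5) = 6*(-4) = -24)
B*a(1) = 0*(-24) = 0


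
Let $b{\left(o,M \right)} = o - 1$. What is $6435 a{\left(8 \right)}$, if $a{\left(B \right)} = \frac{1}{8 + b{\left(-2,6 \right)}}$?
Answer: $1287$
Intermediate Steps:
$b{\left(o,M \right)} = -1 + o$
$a{\left(B \right)} = \frac{1}{5}$ ($a{\left(B \right)} = \frac{1}{8 - 3} = \frac{1}{5}$)
$6435 a{\left(8 \right)} = 6435 \cdot \frac{1}{5} = 1287$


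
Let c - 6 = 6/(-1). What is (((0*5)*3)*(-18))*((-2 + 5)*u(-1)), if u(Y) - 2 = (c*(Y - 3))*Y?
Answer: 0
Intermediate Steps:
c = 0 (c = 6 + 6/(-1) = 6 + 6*(-1) = 6 - 6 = 0)
u(Y) = 2 (u(Y) = 2 + (0*(Y - 3))*Y = 2 + (0*(-3 + Y))*Y = 2 + 0*Y = 2 + 0 = 2)
(((0*5)*3)*(-18))*((-2 + 5)*u(-1)) = (((0*5)*3)*(-18))*((-2 + 5)*2) = ((0*3)*(-18))*(3*2) = (0*(-18))*6 = 0*6 = 0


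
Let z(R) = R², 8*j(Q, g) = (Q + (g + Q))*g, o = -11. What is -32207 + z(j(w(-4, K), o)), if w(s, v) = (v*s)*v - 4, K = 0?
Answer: -2017567/64 ≈ -31525.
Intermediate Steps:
w(s, v) = -4 + s*v² (w(s, v) = (s*v)*v - 4 = s*v² - 4 = -4 + s*v²)
j(Q, g) = g*(g + 2*Q)/8 (j(Q, g) = ((Q + (g + Q))*g)/8 = ((Q + (Q + g))*g)/8 = ((g + 2*Q)*g)/8 = (g*(g + 2*Q))/8 = g*(g + 2*Q)/8)
-32207 + z(j(w(-4, K), o)) = -32207 + ((⅛)*(-11)*(-11 + 2*(-4 - 4*0²)))² = -32207 + ((⅛)*(-11)*(-11 + 2*(-4 - 4*0)))² = -32207 + ((⅛)*(-11)*(-11 + 2*(-4 + 0)))² = -32207 + ((⅛)*(-11)*(-11 + 2*(-4)))² = -32207 + ((⅛)*(-11)*(-11 - 8))² = -32207 + ((⅛)*(-11)*(-19))² = -32207 + (209/8)² = -32207 + 43681/64 = -2017567/64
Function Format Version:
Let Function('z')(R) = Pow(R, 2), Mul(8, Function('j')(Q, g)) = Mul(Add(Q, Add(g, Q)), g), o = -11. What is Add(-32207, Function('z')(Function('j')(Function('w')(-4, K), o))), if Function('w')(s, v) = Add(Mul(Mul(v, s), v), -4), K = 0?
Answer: Rational(-2017567, 64) ≈ -31525.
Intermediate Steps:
Function('w')(s, v) = Add(-4, Mul(s, Pow(v, 2))) (Function('w')(s, v) = Add(Mul(Mul(s, v), v), -4) = Add(Mul(s, Pow(v, 2)), -4) = Add(-4, Mul(s, Pow(v, 2))))
Function('j')(Q, g) = Mul(Rational(1, 8), g, Add(g, Mul(2, Q))) (Function('j')(Q, g) = Mul(Rational(1, 8), Mul(Add(Q, Add(g, Q)), g)) = Mul(Rational(1, 8), Mul(Add(Q, Add(Q, g)), g)) = Mul(Rational(1, 8), Mul(Add(g, Mul(2, Q)), g)) = Mul(Rational(1, 8), Mul(g, Add(g, Mul(2, Q)))) = Mul(Rational(1, 8), g, Add(g, Mul(2, Q))))
Add(-32207, Function('z')(Function('j')(Function('w')(-4, K), o))) = Add(-32207, Pow(Mul(Rational(1, 8), -11, Add(-11, Mul(2, Add(-4, Mul(-4, Pow(0, 2)))))), 2)) = Add(-32207, Pow(Mul(Rational(1, 8), -11, Add(-11, Mul(2, Add(-4, Mul(-4, 0))))), 2)) = Add(-32207, Pow(Mul(Rational(1, 8), -11, Add(-11, Mul(2, Add(-4, 0)))), 2)) = Add(-32207, Pow(Mul(Rational(1, 8), -11, Add(-11, Mul(2, -4))), 2)) = Add(-32207, Pow(Mul(Rational(1, 8), -11, Add(-11, -8)), 2)) = Add(-32207, Pow(Mul(Rational(1, 8), -11, -19), 2)) = Add(-32207, Pow(Rational(209, 8), 2)) = Add(-32207, Rational(43681, 64)) = Rational(-2017567, 64)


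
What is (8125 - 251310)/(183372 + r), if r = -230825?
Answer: 243185/47453 ≈ 5.1248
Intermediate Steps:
(8125 - 251310)/(183372 + r) = (8125 - 251310)/(183372 - 230825) = -243185/(-47453) = -243185*(-1/47453) = 243185/47453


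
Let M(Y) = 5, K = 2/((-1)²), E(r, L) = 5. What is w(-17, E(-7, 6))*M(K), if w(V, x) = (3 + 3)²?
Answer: 180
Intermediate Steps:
w(V, x) = 36 (w(V, x) = 6² = 36)
K = 2 (K = 2/1 = 2*1 = 2)
w(-17, E(-7, 6))*M(K) = 36*5 = 180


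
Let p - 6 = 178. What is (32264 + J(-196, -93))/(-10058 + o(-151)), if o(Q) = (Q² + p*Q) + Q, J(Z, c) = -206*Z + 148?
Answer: -18197/3798 ≈ -4.7912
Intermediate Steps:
p = 184 (p = 6 + 178 = 184)
J(Z, c) = 148 - 206*Z
o(Q) = Q² + 185*Q (o(Q) = (Q² + 184*Q) + Q = Q² + 185*Q)
(32264 + J(-196, -93))/(-10058 + o(-151)) = (32264 + (148 - 206*(-196)))/(-10058 - 151*(185 - 151)) = (32264 + (148 + 40376))/(-10058 - 151*34) = (32264 + 40524)/(-10058 - 5134) = 72788/(-15192) = 72788*(-1/15192) = -18197/3798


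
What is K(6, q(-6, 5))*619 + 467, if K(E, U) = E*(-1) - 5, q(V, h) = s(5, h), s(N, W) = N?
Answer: -6342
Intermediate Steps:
q(V, h) = 5
K(E, U) = -5 - E (K(E, U) = -E - 5 = -5 - E)
K(6, q(-6, 5))*619 + 467 = (-5 - 1*6)*619 + 467 = (-5 - 6)*619 + 467 = -11*619 + 467 = -6809 + 467 = -6342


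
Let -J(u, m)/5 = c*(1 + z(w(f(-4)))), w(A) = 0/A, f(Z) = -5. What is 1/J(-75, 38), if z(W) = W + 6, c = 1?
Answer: -1/35 ≈ -0.028571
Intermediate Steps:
w(A) = 0
z(W) = 6 + W
J(u, m) = -35 (J(u, m) = -5*(1 + (6 + 0)) = -5*(1 + 6) = -5*7 = -35)
1/J(-75, 38) = 1/(-35) = -1/35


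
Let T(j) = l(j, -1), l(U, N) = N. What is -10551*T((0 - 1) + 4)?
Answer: 10551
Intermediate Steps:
T(j) = -1
-10551*T((0 - 1) + 4) = -10551*(-1) = 10551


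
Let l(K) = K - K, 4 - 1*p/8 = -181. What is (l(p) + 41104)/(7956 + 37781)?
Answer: 41104/45737 ≈ 0.89870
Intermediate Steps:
p = 1480 (p = 32 - 8*(-181) = 32 + 1448 = 1480)
l(K) = 0
(l(p) + 41104)/(7956 + 37781) = (0 + 41104)/(7956 + 37781) = 41104/45737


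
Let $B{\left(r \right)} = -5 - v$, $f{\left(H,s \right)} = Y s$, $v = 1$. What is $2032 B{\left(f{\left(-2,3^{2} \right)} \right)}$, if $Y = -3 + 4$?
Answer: $-12192$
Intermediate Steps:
$Y = 1$
$f{\left(H,s \right)} = s$ ($f{\left(H,s \right)} = 1 s = s$)
$B{\left(r \right)} = -6$ ($B{\left(r \right)} = -5 - 1 = -6$)
$2032 B{\left(f{\left(-2,3^{2} \right)} \right)} = 2032 \left(-6\right) = -12192$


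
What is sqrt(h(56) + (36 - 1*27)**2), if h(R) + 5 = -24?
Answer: 2*sqrt(13) ≈ 7.2111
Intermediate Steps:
h(R) = -29 (h(R) = -5 - 24 = -29)
sqrt(h(56) + (36 - 1*27)**2) = sqrt(-29 + (36 - 1*27)**2) = sqrt(-29 + (36 - 27)**2) = sqrt(-29 + 9**2) = sqrt(-29 + 81) = sqrt(52) = 2*sqrt(13)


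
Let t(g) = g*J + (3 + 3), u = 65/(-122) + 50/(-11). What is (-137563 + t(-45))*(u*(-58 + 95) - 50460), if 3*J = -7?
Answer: 4671270138850/671 ≈ 6.9617e+9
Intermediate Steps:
J = -7/3 (J = (⅓)*(-7) = -7/3 ≈ -2.3333)
u = -6815/1342 (u = 65*(-1/122) + 50*(-1/11) = -65/122 - 50/11 = -6815/1342 ≈ -5.0782)
t(g) = 6 - 7*g/3 (t(g) = g*(-7/3) + (3 + 3) = -7*g/3 + 6 = 6 - 7*g/3)
(-137563 + t(-45))*(u*(-58 + 95) - 50460) = (-137563 + (6 - 7/3*(-45)))*(-6815*(-58 + 95)/1342 - 50460) = (-137563 + (6 + 105))*(-6815/1342*37 - 50460) = (-137563 + 111)*(-252155/1342 - 50460) = -137452*(-67969475/1342) = 4671270138850/671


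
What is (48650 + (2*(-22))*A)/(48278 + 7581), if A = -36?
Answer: 50234/55859 ≈ 0.89930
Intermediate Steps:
(48650 + (2*(-22))*A)/(48278 + 7581) = (48650 + (2*(-22))*(-36))/(48278 + 7581) = (48650 - 44*(-36))/55859 = (48650 + 1584)*(1/55859) = 50234*(1/55859) = 50234/55859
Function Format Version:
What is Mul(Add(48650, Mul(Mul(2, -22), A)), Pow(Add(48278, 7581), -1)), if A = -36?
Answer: Rational(50234, 55859) ≈ 0.89930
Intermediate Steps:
Mul(Add(48650, Mul(Mul(2, -22), A)), Pow(Add(48278, 7581), -1)) = Mul(Add(48650, Mul(Mul(2, -22), -36)), Pow(Add(48278, 7581), -1)) = Mul(Add(48650, Mul(-44, -36)), Pow(55859, -1)) = Mul(Add(48650, 1584), Rational(1, 55859)) = Mul(50234, Rational(1, 55859)) = Rational(50234, 55859)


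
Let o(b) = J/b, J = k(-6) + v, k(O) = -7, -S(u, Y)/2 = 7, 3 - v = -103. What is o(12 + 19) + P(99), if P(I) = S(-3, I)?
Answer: -335/31 ≈ -10.806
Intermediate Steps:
v = 106 (v = 3 - 1*(-103) = 3 + 103 = 106)
S(u, Y) = -14 (S(u, Y) = -2*7 = -14)
P(I) = -14
J = 99 (J = -7 + 106 = 99)
o(b) = 99/b
o(12 + 19) + P(99) = 99/(12 + 19) - 14 = 99/31 - 14 = -335/31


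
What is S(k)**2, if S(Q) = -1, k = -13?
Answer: 1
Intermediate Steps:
S(k)**2 = (-1)**2 = 1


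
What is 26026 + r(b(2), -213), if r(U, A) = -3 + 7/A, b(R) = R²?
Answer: 5542892/213 ≈ 26023.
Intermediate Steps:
r(U, A) = -3 + 7/A
26026 + r(b(2), -213) = 26026 + (-3 + 7/(-213)) = 26026 + (-3 + 7*(-1/213)) = 26026 + (-3 - 7/213) = 26026 - 646/213 = 5542892/213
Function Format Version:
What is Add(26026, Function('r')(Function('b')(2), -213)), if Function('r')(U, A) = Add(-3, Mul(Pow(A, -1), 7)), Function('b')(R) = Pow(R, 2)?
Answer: Rational(5542892, 213) ≈ 26023.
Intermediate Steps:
Function('r')(U, A) = Add(-3, Mul(7, Pow(A, -1)))
Add(26026, Function('r')(Function('b')(2), -213)) = Add(26026, Add(-3, Mul(7, Pow(-213, -1)))) = Add(26026, Add(-3, Mul(7, Rational(-1, 213)))) = Add(26026, Add(-3, Rational(-7, 213))) = Add(26026, Rational(-646, 213)) = Rational(5542892, 213)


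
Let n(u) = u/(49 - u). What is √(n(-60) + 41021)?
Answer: √487363961/109 ≈ 202.54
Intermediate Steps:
√(n(-60) + 41021) = √(-1*(-60)/(-49 - 60) + 41021) = √(-1*(-60)/(-109) + 41021) = √(-1*(-60)*(-1/109) + 41021) = √(-60/109 + 41021) = √(4471229/109) = √487363961/109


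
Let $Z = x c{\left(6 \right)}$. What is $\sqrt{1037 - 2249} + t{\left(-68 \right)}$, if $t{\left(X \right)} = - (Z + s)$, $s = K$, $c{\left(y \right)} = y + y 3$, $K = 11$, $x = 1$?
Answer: $-35 + 2 i \sqrt{303} \approx -35.0 + 34.814 i$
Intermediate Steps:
$c{\left(y \right)} = 4 y$ ($c{\left(y \right)} = y + 3 y = 4 y$)
$Z = 24$ ($Z = 1 \cdot 4 \cdot 6 = 1 \cdot 24 = 24$)
$s = 11$
$t{\left(X \right)} = -35$ ($t{\left(X \right)} = - (24 + 11) = \left(-1\right) 35 = -35$)
$\sqrt{1037 - 2249} + t{\left(-68 \right)} = \sqrt{1037 - 2249} - 35 = \sqrt{-1212} - 35 = 2 i \sqrt{303} - 35 = -35 + 2 i \sqrt{303}$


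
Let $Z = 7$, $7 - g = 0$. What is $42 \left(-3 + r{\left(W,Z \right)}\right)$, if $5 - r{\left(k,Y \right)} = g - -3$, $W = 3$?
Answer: $-336$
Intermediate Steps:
$g = 7$ ($g = 7 - 0 = 7 + 0 = 7$)
$r{\left(k,Y \right)} = -5$ ($r{\left(k,Y \right)} = 5 - \left(7 - -3\right) = 5 - \left(7 + 3\right) = 5 - 10 = -5$)
$42 \left(-3 + r{\left(W,Z \right)}\right) = 42 \left(-3 - 5\right) = 42 \left(-8\right) = -336$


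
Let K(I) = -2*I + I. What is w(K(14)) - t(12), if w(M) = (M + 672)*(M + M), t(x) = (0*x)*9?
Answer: -18424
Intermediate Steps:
t(x) = 0 (t(x) = 0*9 = 0)
K(I) = -I
w(M) = 2*M*(672 + M) (w(M) = (672 + M)*(2*M) = 2*M*(672 + M))
w(K(14)) - t(12) = 2*(-1*14)*(672 - 1*14) - 1*0 = 2*(-14)*(672 - 14) + 0 = 2*(-14)*658 + 0 = -18424 + 0 = -18424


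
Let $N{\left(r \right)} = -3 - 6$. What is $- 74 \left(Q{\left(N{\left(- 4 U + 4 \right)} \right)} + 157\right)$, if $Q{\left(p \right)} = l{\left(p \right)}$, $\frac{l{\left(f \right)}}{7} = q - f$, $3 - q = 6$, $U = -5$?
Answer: $-14726$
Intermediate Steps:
$q = -3$ ($q = 3 - 6 = -3$)
$N{\left(r \right)} = -9$ ($N{\left(r \right)} = -3 - 6 = -9$)
$l{\left(f \right)} = -21 - 7 f$ ($l{\left(f \right)} = 7 \left(-3 - f\right) = -21 - 7 f$)
$Q{\left(p \right)} = -21 - 7 p$
$- 74 \left(Q{\left(N{\left(- 4 U + 4 \right)} \right)} + 157\right) = - 74 \left(\left(-21 - -63\right) + 157\right) = - 74 \left(\left(-21 + 63\right) + 157\right) = - 74 \left(42 + 157\right) = \left(-74\right) 199 = -14726$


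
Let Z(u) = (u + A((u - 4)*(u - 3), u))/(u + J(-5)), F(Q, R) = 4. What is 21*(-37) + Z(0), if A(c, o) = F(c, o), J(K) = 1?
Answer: -773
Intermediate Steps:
A(c, o) = 4
Z(u) = (4 + u)/(1 + u) (Z(u) = (u + 4)/(u + 1) = (4 + u)/(1 + u))
21*(-37) + Z(0) = 21*(-37) + (4 + 0)/(1 + 0) = -777 + 4/1 = -777 + 1*4 = -777 + 4 = -773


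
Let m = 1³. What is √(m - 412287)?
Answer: 7*I*√8414 ≈ 642.09*I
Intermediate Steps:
m = 1
√(m - 412287) = √(1 - 412287) = √(-412286) = 7*I*√8414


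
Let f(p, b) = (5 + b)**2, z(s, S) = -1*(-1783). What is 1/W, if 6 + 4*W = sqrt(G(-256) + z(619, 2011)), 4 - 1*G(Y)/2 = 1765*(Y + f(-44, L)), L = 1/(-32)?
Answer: 12288/418961755 + 64*sqrt(837960374)/418961755 ≈ 0.0044513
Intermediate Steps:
L = -1/32 ≈ -0.031250
z(s, S) = 1783
G(Y) = -44616869/512 - 3530*Y (G(Y) = 8 - 3530*(Y + (5 - 1/32)**2) = 8 - 3530*(Y + (159/32)**2) = 8 - 3530*(Y + 25281/1024) = 8 - 3530*(25281/1024 + Y) = 8 - 2*(44620965/1024 + 1765*Y) = 8 + (-44620965/512 - 3530*Y) = -44616869/512 - 3530*Y)
W = -3/2 + sqrt(837960374)/128 (W = -3/2 + sqrt((-44616869/512 - 3530*(-256)) + 1783)/4 = -3/2 + sqrt((-44616869/512 + 903680) + 1783)/4 = -3/2 + sqrt(418067291/512 + 1783)/4 = -3/2 + sqrt(418980187/512)/4 = -3/2 + (sqrt(837960374)/32)/4 = -3/2 + sqrt(837960374)/128 ≈ 224.65)
1/W = 1/(-3/2 + sqrt(837960374)/128)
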